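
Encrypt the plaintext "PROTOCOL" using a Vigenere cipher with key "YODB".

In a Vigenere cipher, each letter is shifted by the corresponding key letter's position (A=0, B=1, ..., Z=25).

Step 1: Repeat key to match plaintext length:
  Plaintext: PROTOCOL
  Key:       YODBYODB
Step 2: Encrypt each letter:
  P(15) + Y(24) = (15+24) mod 26 = 13 = N
  R(17) + O(14) = (17+14) mod 26 = 5 = F
  O(14) + D(3) = (14+3) mod 26 = 17 = R
  T(19) + B(1) = (19+1) mod 26 = 20 = U
  O(14) + Y(24) = (14+24) mod 26 = 12 = M
  C(2) + O(14) = (2+14) mod 26 = 16 = Q
  O(14) + D(3) = (14+3) mod 26 = 17 = R
  L(11) + B(1) = (11+1) mod 26 = 12 = M
Ciphertext: NFRUMQRM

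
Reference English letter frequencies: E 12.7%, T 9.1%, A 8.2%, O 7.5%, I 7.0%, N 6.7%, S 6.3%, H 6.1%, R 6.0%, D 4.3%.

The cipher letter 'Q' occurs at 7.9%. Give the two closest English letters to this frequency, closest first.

Step 1: Observed frequency of 'Q' is 7.9%.
Step 2: Compute distances to each reference frequency and sort:
  A (8.2%): difference = 0.3% <-- BEST
  O (7.5%): difference = 0.4% <-- RUNNER-UP
  I (7.0%): difference = 0.9%
  T (9.1%): difference = 1.2%
  N (6.7%): difference = 1.2%
Step 3: Most likely is 'A' (8.2%, diff 0.3%); second most likely is 'O' (7.5%, diff 0.4%).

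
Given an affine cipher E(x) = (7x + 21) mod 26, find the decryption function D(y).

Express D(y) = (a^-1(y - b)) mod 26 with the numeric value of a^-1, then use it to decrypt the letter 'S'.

Step 1: Find a^-1, the modular inverse of 7 mod 26.
Step 2: We need 7 * a^-1 = 1 (mod 26).
Step 3: 7 * 15 = 105 = 4 * 26 + 1, so a^-1 = 15.
Step 4: D(y) = 15(y - 21) mod 26.
Step 5: Apply to 'S' (y = 18): D(18) = 15 * (18 - 21) mod 26 = 15 * -3 mod 26 = 7 -> 'H'.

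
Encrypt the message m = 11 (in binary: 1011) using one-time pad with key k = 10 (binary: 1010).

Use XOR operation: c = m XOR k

Step 1: Write out the XOR operation bit by bit:
  Message: 1011
  Key:     1010
  XOR:     0001
Step 2: Convert to decimal: 0001 = 1.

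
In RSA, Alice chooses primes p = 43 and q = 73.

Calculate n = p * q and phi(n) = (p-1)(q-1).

Step 1: n = p * q = 43 * 73 = 3139.
Step 2: phi(n) = (p-1)(q-1) = 42 * 72 = 3024.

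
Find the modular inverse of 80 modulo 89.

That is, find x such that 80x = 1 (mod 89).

Step 1: We need x such that 80 * x = 1 (mod 89).
Step 2: Using the extended Euclidean algorithm or trial:
  80 * 79 = 6320 = 71 * 89 + 1.
Step 3: Since 6320 mod 89 = 1, the inverse is x = 79.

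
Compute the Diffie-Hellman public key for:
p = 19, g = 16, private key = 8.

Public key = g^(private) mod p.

Step 1: A = g^a mod p = 16^8 mod 19.
  16^1 mod 19 = 16
  16^2 mod 19 = (16 * 16) mod 19 = 9
  16^3 mod 19 = (9 * 16) mod 19 = 11
  16^4 mod 19 = (11 * 16) mod 19 = 5
  16^5 mod 19 = (5 * 16) mod 19 = 4
  16^6 mod 19 = (4 * 16) mod 19 = 7
  16^7 mod 19 = (7 * 16) mod 19 = 17
  16^8 mod 19 = (17 * 16) mod 19 = 6
Result: A = 6.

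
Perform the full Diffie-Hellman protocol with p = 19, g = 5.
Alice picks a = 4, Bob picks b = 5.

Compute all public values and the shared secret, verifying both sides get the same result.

Step 1: A = g^a mod p = 5^4 mod 19 = 17.
Step 2: B = g^b mod p = 5^5 mod 19 = 9.
Step 3: Alice computes s = B^a mod p = 9^4 mod 19 = 6.
Step 4: Bob computes s = A^b mod p = 17^5 mod 19 = 6.
Both sides agree: shared secret = 6.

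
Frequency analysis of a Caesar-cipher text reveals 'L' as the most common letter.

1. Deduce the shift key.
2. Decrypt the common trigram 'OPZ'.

Step 1: In English, 'E' is the most frequent letter (12.7%).
Step 2: The most frequent ciphertext letter is 'L' (position 11).
Step 3: Shift = (11 - 4) mod 26 = 7.
Step 4: Decrypt 'OPZ' by shifting back 7:
  O -> H
  P -> I
  Z -> S
Step 5: 'OPZ' decrypts to 'HIS'.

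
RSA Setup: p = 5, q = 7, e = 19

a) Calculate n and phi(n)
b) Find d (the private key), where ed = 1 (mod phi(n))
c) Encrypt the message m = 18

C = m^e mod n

Step 1: n = 5 * 7 = 35.
Step 2: phi(n) = (5-1)(7-1) = 4 * 6 = 24.
Step 3: Find d = 19^(-1) mod 24 = 19.
  Verify: 19 * 19 = 361 = 1 (mod 24).
Step 4: C = 18^19 mod 35 = 32.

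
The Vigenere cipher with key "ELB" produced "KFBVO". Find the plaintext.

Step 1: Extend key: ELBEL
Step 2: Decrypt each letter (c - k) mod 26:
  K(10) - E(4) = (10-4) mod 26 = 6 = G
  F(5) - L(11) = (5-11) mod 26 = 20 = U
  B(1) - B(1) = (1-1) mod 26 = 0 = A
  V(21) - E(4) = (21-4) mod 26 = 17 = R
  O(14) - L(11) = (14-11) mod 26 = 3 = D
Plaintext: GUARD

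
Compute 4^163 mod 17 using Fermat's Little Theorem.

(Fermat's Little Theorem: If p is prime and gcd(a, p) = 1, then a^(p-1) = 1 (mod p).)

Step 1: Since 17 is prime, by Fermat's Little Theorem: 4^16 = 1 (mod 17).
Step 2: Reduce exponent: 163 mod 16 = 3.
Step 3: So 4^163 = 4^3 (mod 17).
Step 4: 4^3 mod 17 = 13.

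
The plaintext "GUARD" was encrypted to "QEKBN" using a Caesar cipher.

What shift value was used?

Step 1: Compare first letters: G (position 6) -> Q (position 16).
Step 2: Shift = (16 - 6) mod 26 = 10.
The shift value is 10.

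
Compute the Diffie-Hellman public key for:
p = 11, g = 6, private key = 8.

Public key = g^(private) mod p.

Step 1: A = g^a mod p = 6^8 mod 11.
  6^1 mod 11 = 6
  6^2 mod 11 = (6 * 6) mod 11 = 3
  6^3 mod 11 = (3 * 6) mod 11 = 7
  6^4 mod 11 = (7 * 6) mod 11 = 9
  6^5 mod 11 = (9 * 6) mod 11 = 10
  6^6 mod 11 = (10 * 6) mod 11 = 5
  6^7 mod 11 = (5 * 6) mod 11 = 8
  6^8 mod 11 = (8 * 6) mod 11 = 4
Result: A = 4.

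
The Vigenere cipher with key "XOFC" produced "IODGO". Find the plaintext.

Step 1: Extend key: XOFCX
Step 2: Decrypt each letter (c - k) mod 26:
  I(8) - X(23) = (8-23) mod 26 = 11 = L
  O(14) - O(14) = (14-14) mod 26 = 0 = A
  D(3) - F(5) = (3-5) mod 26 = 24 = Y
  G(6) - C(2) = (6-2) mod 26 = 4 = E
  O(14) - X(23) = (14-23) mod 26 = 17 = R
Plaintext: LAYER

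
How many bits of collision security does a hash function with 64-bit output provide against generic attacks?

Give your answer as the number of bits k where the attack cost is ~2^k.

Step 1: The hash has a 64-bit output.
Step 2: Collision resistance means it should be infeasible to find any x != y with h(x) = h(y).
By the birthday bound, a generic collision search succeeds after about sqrt(2^64) = 2^(64/2) = 2^32 evaluations.
Step 3: Security level = 32 bits.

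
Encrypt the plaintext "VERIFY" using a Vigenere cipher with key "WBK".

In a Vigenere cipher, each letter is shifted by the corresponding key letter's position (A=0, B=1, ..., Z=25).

Step 1: Repeat key to match plaintext length:
  Plaintext: VERIFY
  Key:       WBKWBK
Step 2: Encrypt each letter:
  V(21) + W(22) = (21+22) mod 26 = 17 = R
  E(4) + B(1) = (4+1) mod 26 = 5 = F
  R(17) + K(10) = (17+10) mod 26 = 1 = B
  I(8) + W(22) = (8+22) mod 26 = 4 = E
  F(5) + B(1) = (5+1) mod 26 = 6 = G
  Y(24) + K(10) = (24+10) mod 26 = 8 = I
Ciphertext: RFBEGI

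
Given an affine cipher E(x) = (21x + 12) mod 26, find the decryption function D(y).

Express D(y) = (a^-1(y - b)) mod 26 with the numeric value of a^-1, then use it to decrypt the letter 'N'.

Step 1: Find a^-1, the modular inverse of 21 mod 26.
Step 2: We need 21 * a^-1 = 1 (mod 26).
Step 3: 21 * 5 = 105 = 4 * 26 + 1, so a^-1 = 5.
Step 4: D(y) = 5(y - 12) mod 26.
Step 5: Apply to 'N' (y = 13): D(13) = 5 * (13 - 12) mod 26 = 5 * 1 mod 26 = 5 -> 'F'.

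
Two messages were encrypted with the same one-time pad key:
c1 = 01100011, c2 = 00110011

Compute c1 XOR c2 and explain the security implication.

Step 1: c1 XOR c2 = (m1 XOR k) XOR (m2 XOR k).
Step 2: By XOR associativity/commutativity: = m1 XOR m2 XOR k XOR k = m1 XOR m2.
Step 3: 01100011 XOR 00110011 = 01010000 = 80.
Step 4: The key cancels out! An attacker learns m1 XOR m2 = 80, revealing the relationship between plaintexts.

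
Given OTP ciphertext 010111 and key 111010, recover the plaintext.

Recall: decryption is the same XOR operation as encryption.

Step 1: XOR ciphertext with key:
  Ciphertext: 010111
  Key:        111010
  XOR:        101101
Step 2: Plaintext = 101101 = 45 in decimal.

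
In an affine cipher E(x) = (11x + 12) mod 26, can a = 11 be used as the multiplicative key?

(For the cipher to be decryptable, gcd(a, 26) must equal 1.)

Step 1: Compute gcd(11, 26).
Step 2: gcd(11, 26) = 1.
Since gcd = 1, 11 is coprime with 26, so it is a valid key.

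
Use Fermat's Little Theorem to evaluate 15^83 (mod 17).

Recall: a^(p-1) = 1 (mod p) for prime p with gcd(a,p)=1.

Step 1: Since 17 is prime, by Fermat's Little Theorem: 15^16 = 1 (mod 17).
Step 2: Reduce exponent: 83 mod 16 = 3.
Step 3: So 15^83 = 15^3 (mod 17).
Step 4: 15^3 mod 17 = 9.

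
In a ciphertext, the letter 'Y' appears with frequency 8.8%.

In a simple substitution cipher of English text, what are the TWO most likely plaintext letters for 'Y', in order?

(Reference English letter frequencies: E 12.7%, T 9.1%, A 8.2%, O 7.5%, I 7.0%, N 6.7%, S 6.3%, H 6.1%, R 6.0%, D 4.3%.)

Step 1: Observed frequency of 'Y' is 8.8%.
Step 2: Compute distances to each reference frequency and sort:
  T (9.1%): difference = 0.3% <-- BEST
  A (8.2%): difference = 0.6% <-- RUNNER-UP
  O (7.5%): difference = 1.3%
  I (7.0%): difference = 1.8%
  N (6.7%): difference = 2.1%
Step 3: Most likely is 'T' (9.1%, diff 0.3%); second most likely is 'A' (8.2%, diff 0.6%).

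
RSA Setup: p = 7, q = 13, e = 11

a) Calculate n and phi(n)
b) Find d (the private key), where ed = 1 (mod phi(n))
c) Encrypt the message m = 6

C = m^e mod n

Step 1: n = 7 * 13 = 91.
Step 2: phi(n) = (7-1)(13-1) = 6 * 12 = 72.
Step 3: Find d = 11^(-1) mod 72 = 59.
  Verify: 11 * 59 = 649 = 1 (mod 72).
Step 4: C = 6^11 mod 91 = 76.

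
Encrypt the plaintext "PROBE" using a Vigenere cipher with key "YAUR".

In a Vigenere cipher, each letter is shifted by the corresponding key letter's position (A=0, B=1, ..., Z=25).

Step 1: Repeat key to match plaintext length:
  Plaintext: PROBE
  Key:       YAURY
Step 2: Encrypt each letter:
  P(15) + Y(24) = (15+24) mod 26 = 13 = N
  R(17) + A(0) = (17+0) mod 26 = 17 = R
  O(14) + U(20) = (14+20) mod 26 = 8 = I
  B(1) + R(17) = (1+17) mod 26 = 18 = S
  E(4) + Y(24) = (4+24) mod 26 = 2 = C
Ciphertext: NRISC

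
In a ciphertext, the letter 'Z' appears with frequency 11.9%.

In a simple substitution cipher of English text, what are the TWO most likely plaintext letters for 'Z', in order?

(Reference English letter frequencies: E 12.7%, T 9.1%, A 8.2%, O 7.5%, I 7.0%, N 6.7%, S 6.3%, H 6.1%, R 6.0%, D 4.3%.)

Step 1: Observed frequency of 'Z' is 11.9%.
Step 2: Compute distances to each reference frequency and sort:
  E (12.7%): difference = 0.8% <-- BEST
  T (9.1%): difference = 2.8% <-- RUNNER-UP
  A (8.2%): difference = 3.7%
  O (7.5%): difference = 4.4%
  I (7.0%): difference = 4.9%
Step 3: Most likely is 'E' (12.7%, diff 0.8%); second most likely is 'T' (9.1%, diff 2.8%).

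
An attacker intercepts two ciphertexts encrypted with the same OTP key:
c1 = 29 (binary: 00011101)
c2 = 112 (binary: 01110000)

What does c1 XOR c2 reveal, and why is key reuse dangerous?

Step 1: c1 XOR c2 = (m1 XOR k) XOR (m2 XOR k).
Step 2: By XOR associativity/commutativity: = m1 XOR m2 XOR k XOR k = m1 XOR m2.
Step 3: 00011101 XOR 01110000 = 01101101 = 109.
Step 4: The key cancels out! An attacker learns m1 XOR m2 = 109, revealing the relationship between plaintexts.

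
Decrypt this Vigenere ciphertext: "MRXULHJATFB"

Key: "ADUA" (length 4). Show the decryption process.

Step 1: Key 'ADUA' has length 4. Extended key: ADUAADUAADU
Step 2: Decrypt each position:
  M(12) - A(0) = 12 = M
  R(17) - D(3) = 14 = O
  X(23) - U(20) = 3 = D
  U(20) - A(0) = 20 = U
  L(11) - A(0) = 11 = L
  H(7) - D(3) = 4 = E
  J(9) - U(20) = 15 = P
  A(0) - A(0) = 0 = A
  T(19) - A(0) = 19 = T
  F(5) - D(3) = 2 = C
  B(1) - U(20) = 7 = H
Plaintext: MODULEPATCH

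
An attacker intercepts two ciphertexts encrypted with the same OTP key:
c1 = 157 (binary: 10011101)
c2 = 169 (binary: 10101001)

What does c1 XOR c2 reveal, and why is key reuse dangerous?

Step 1: c1 XOR c2 = (m1 XOR k) XOR (m2 XOR k).
Step 2: By XOR associativity/commutativity: = m1 XOR m2 XOR k XOR k = m1 XOR m2.
Step 3: 10011101 XOR 10101001 = 00110100 = 52.
Step 4: The key cancels out! An attacker learns m1 XOR m2 = 52, revealing the relationship between plaintexts.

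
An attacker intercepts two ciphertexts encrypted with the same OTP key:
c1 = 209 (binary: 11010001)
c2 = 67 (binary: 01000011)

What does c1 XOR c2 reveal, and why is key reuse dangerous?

Step 1: c1 XOR c2 = (m1 XOR k) XOR (m2 XOR k).
Step 2: By XOR associativity/commutativity: = m1 XOR m2 XOR k XOR k = m1 XOR m2.
Step 3: 11010001 XOR 01000011 = 10010010 = 146.
Step 4: The key cancels out! An attacker learns m1 XOR m2 = 146, revealing the relationship between plaintexts.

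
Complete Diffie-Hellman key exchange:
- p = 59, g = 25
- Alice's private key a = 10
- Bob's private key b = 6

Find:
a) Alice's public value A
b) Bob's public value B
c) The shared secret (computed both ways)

Step 1: A = g^a mod p = 25^10 mod 59 = 16.
Step 2: B = g^b mod p = 25^6 mod 59 = 41.
Step 3: Alice computes s = B^a mod p = 41^10 mod 59 = 35.
Step 4: Bob computes s = A^b mod p = 16^6 mod 59 = 35.
Both sides agree: shared secret = 35.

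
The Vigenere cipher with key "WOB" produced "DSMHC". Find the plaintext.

Step 1: Extend key: WOBWO
Step 2: Decrypt each letter (c - k) mod 26:
  D(3) - W(22) = (3-22) mod 26 = 7 = H
  S(18) - O(14) = (18-14) mod 26 = 4 = E
  M(12) - B(1) = (12-1) mod 26 = 11 = L
  H(7) - W(22) = (7-22) mod 26 = 11 = L
  C(2) - O(14) = (2-14) mod 26 = 14 = O
Plaintext: HELLO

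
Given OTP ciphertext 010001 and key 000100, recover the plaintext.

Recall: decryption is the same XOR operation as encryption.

Step 1: XOR ciphertext with key:
  Ciphertext: 010001
  Key:        000100
  XOR:        010101
Step 2: Plaintext = 010101 = 21 in decimal.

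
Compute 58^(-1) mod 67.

Step 1: We need x such that 58 * x = 1 (mod 67).
Step 2: Using the extended Euclidean algorithm or trial:
  58 * 52 = 3016 = 45 * 67 + 1.
Step 3: Since 3016 mod 67 = 1, the inverse is x = 52.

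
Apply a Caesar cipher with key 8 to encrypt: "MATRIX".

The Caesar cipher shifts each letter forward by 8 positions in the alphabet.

Step 1: For each letter, shift forward by 8 positions (mod 26).
  M (position 12) -> position (12+8) mod 26 = 20 -> U
  A (position 0) -> position (0+8) mod 26 = 8 -> I
  T (position 19) -> position (19+8) mod 26 = 1 -> B
  R (position 17) -> position (17+8) mod 26 = 25 -> Z
  I (position 8) -> position (8+8) mod 26 = 16 -> Q
  X (position 23) -> position (23+8) mod 26 = 5 -> F
Result: UIBZQF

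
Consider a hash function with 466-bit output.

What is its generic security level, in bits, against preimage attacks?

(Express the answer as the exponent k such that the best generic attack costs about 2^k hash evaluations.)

Step 1: The hash has a 466-bit output.
Step 2: Preimage resistance means: given a digest h(x), it should be infeasible to find any input that hashes to it.
With a 466-bit output there are 2^466 possible digests, so a generic brute-force preimage search costs about 2^466 evaluations.
Step 3: Security level = 466 bits.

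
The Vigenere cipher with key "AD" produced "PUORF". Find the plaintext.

Step 1: Extend key: ADADA
Step 2: Decrypt each letter (c - k) mod 26:
  P(15) - A(0) = (15-0) mod 26 = 15 = P
  U(20) - D(3) = (20-3) mod 26 = 17 = R
  O(14) - A(0) = (14-0) mod 26 = 14 = O
  R(17) - D(3) = (17-3) mod 26 = 14 = O
  F(5) - A(0) = (5-0) mod 26 = 5 = F
Plaintext: PROOF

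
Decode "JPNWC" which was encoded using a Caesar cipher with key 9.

Step 1: Reverse the shift by subtracting 9 from each letter position.
  J (position 9) -> position (9-9) mod 26 = 0 -> A
  P (position 15) -> position (15-9) mod 26 = 6 -> G
  N (position 13) -> position (13-9) mod 26 = 4 -> E
  W (position 22) -> position (22-9) mod 26 = 13 -> N
  C (position 2) -> position (2-9) mod 26 = 19 -> T
Decrypted message: AGENT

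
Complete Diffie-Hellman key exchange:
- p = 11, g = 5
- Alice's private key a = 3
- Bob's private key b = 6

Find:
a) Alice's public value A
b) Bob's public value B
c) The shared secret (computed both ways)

Step 1: A = g^a mod p = 5^3 mod 11 = 4.
Step 2: B = g^b mod p = 5^6 mod 11 = 5.
Step 3: Alice computes s = B^a mod p = 5^3 mod 11 = 4.
Step 4: Bob computes s = A^b mod p = 4^6 mod 11 = 4.
Both sides agree: shared secret = 4.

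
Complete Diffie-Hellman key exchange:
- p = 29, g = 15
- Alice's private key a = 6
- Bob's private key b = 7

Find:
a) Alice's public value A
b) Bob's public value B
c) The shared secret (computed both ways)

Step 1: A = g^a mod p = 15^6 mod 29 = 5.
Step 2: B = g^b mod p = 15^7 mod 29 = 17.
Step 3: Alice computes s = B^a mod p = 17^6 mod 29 = 28.
Step 4: Bob computes s = A^b mod p = 5^7 mod 29 = 28.
Both sides agree: shared secret = 28.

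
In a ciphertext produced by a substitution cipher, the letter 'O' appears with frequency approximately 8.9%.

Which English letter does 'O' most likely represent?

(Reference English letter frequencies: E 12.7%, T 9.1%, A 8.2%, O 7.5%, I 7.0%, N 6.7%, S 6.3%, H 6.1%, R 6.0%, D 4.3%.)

Step 1: The observed frequency is 8.9%.
Step 2: Compare with English frequencies:
  E: 12.7% (difference: 3.8%)
  T: 9.1% (difference: 0.2%) <-- closest
  A: 8.2% (difference: 0.7%)
  O: 7.5% (difference: 1.4%)
  I: 7.0% (difference: 1.9%)
  N: 6.7% (difference: 2.2%)
  S: 6.3% (difference: 2.6%)
  H: 6.1% (difference: 2.8%)
  R: 6.0% (difference: 2.9%)
  D: 4.3% (difference: 4.6%)
Step 3: 'O' most likely represents 'T' (frequency 9.1%).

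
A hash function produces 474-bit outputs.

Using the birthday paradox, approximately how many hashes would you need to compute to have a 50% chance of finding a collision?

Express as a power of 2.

Step 1: The birthday paradox gives collision probability ~50% after sqrt(2^n) = 2^(n/2) hashes.
Step 2: For 474-bit output: 2^(474/2) = 2^237.
Step 3: Approximately 2^237 hash computations needed.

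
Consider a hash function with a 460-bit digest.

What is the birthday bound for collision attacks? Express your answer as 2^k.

Step 1: The birthday paradox gives collision probability ~50% after sqrt(2^n) = 2^(n/2) hashes.
Step 2: For 460-bit output: 2^(460/2) = 2^230.
Step 3: Approximately 2^230 hash computations needed.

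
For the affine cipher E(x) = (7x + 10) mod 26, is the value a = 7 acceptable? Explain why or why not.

Step 1: Compute gcd(7, 26).
Step 2: gcd(7, 26) = 1.
Since gcd = 1, 7 is coprime with 26, so it is a valid key.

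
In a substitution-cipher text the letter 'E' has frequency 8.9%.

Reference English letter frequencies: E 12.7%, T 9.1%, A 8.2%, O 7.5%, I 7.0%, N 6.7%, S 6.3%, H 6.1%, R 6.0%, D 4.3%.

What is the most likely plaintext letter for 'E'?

Step 1: The observed frequency is 8.9%.
Step 2: Compare with English frequencies:
  E: 12.7% (difference: 3.8%)
  T: 9.1% (difference: 0.2%) <-- closest
  A: 8.2% (difference: 0.7%)
  O: 7.5% (difference: 1.4%)
  I: 7.0% (difference: 1.9%)
  N: 6.7% (difference: 2.2%)
  S: 6.3% (difference: 2.6%)
  H: 6.1% (difference: 2.8%)
  R: 6.0% (difference: 2.9%)
  D: 4.3% (difference: 4.6%)
Step 3: 'E' most likely represents 'T' (frequency 9.1%).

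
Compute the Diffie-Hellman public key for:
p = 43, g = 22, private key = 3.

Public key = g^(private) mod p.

Step 1: A = g^a mod p = 22^3 mod 43.
  22^1 mod 43 = 22
  22^2 mod 43 = (22 * 22) mod 43 = 11
  22^3 mod 43 = (11 * 22) mod 43 = 27
Result: A = 27.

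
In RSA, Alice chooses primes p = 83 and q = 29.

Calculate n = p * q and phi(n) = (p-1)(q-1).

Step 1: n = p * q = 83 * 29 = 2407.
Step 2: phi(n) = (p-1)(q-1) = 82 * 28 = 2296.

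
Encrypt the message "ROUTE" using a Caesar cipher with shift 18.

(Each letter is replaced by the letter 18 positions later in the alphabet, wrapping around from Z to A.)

Step 1: For each letter, shift forward by 18 positions (mod 26).
  R (position 17) -> position (17+18) mod 26 = 9 -> J
  O (position 14) -> position (14+18) mod 26 = 6 -> G
  U (position 20) -> position (20+18) mod 26 = 12 -> M
  T (position 19) -> position (19+18) mod 26 = 11 -> L
  E (position 4) -> position (4+18) mod 26 = 22 -> W
Result: JGMLW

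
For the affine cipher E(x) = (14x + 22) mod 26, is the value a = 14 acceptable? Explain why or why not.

Step 1: Compute gcd(14, 26).
Step 2: gcd(14, 26) = 2.
Since gcd = 2 != 1, 14 shares a common factor with 26, so it cannot be used.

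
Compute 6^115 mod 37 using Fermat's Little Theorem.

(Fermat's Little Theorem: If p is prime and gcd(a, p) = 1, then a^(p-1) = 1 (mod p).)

Step 1: Since 37 is prime, by Fermat's Little Theorem: 6^36 = 1 (mod 37).
Step 2: Reduce exponent: 115 mod 36 = 7.
Step 3: So 6^115 = 6^7 (mod 37).
Step 4: 6^7 mod 37 = 31.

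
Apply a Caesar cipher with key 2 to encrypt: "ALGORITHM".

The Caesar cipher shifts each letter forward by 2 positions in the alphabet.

Step 1: For each letter, shift forward by 2 positions (mod 26).
  A (position 0) -> position (0+2) mod 26 = 2 -> C
  L (position 11) -> position (11+2) mod 26 = 13 -> N
  G (position 6) -> position (6+2) mod 26 = 8 -> I
  O (position 14) -> position (14+2) mod 26 = 16 -> Q
  R (position 17) -> position (17+2) mod 26 = 19 -> T
  I (position 8) -> position (8+2) mod 26 = 10 -> K
  T (position 19) -> position (19+2) mod 26 = 21 -> V
  H (position 7) -> position (7+2) mod 26 = 9 -> J
  M (position 12) -> position (12+2) mod 26 = 14 -> O
Result: CNIQTKVJO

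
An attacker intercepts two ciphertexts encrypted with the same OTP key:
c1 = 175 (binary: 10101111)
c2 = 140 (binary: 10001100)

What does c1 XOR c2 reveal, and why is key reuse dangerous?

Step 1: c1 XOR c2 = (m1 XOR k) XOR (m2 XOR k).
Step 2: By XOR associativity/commutativity: = m1 XOR m2 XOR k XOR k = m1 XOR m2.
Step 3: 10101111 XOR 10001100 = 00100011 = 35.
Step 4: The key cancels out! An attacker learns m1 XOR m2 = 35, revealing the relationship between plaintexts.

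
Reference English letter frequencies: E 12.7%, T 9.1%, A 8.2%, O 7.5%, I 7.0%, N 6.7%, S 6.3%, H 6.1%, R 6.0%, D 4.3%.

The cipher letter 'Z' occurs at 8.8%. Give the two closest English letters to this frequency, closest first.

Step 1: Observed frequency of 'Z' is 8.8%.
Step 2: Compute distances to each reference frequency and sort:
  T (9.1%): difference = 0.3% <-- BEST
  A (8.2%): difference = 0.6% <-- RUNNER-UP
  O (7.5%): difference = 1.3%
  I (7.0%): difference = 1.8%
  N (6.7%): difference = 2.1%
Step 3: Most likely is 'T' (9.1%, diff 0.3%); second most likely is 'A' (8.2%, diff 0.6%).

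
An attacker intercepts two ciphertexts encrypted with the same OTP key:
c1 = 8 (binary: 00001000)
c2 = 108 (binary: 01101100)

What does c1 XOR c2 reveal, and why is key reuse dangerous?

Step 1: c1 XOR c2 = (m1 XOR k) XOR (m2 XOR k).
Step 2: By XOR associativity/commutativity: = m1 XOR m2 XOR k XOR k = m1 XOR m2.
Step 3: 00001000 XOR 01101100 = 01100100 = 100.
Step 4: The key cancels out! An attacker learns m1 XOR m2 = 100, revealing the relationship between plaintexts.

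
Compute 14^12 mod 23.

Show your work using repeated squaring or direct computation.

Step 1: Compute 14^12 mod 23 step by step, reducing modulo 23 at each step.
  14^1 mod 23 = 14
  14^2 mod 23 = (14 * 14) mod 23 = 12
  14^3 mod 23 = (12 * 14) mod 23 = 7
  14^4 mod 23 = (7 * 14) mod 23 = 6
  14^5 mod 23 = (6 * 14) mod 23 = 15
  14^6 mod 23 = (15 * 14) mod 23 = 3
  14^7 mod 23 = (3 * 14) mod 23 = 19
  14^8 mod 23 = (19 * 14) mod 23 = 13
  14^9 mod 23 = (13 * 14) mod 23 = 21
  14^10 mod 23 = (21 * 14) mod 23 = 18
  14^11 mod 23 = (18 * 14) mod 23 = 22
  14^12 mod 23 = (22 * 14) mod 23 = 9
Step 2: Result = 9.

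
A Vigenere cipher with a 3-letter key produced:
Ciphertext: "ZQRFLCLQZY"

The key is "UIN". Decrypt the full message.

Step 1: Key 'UIN' has length 3. Extended key: UINUINUINU
Step 2: Decrypt each position:
  Z(25) - U(20) = 5 = F
  Q(16) - I(8) = 8 = I
  R(17) - N(13) = 4 = E
  F(5) - U(20) = 11 = L
  L(11) - I(8) = 3 = D
  C(2) - N(13) = 15 = P
  L(11) - U(20) = 17 = R
  Q(16) - I(8) = 8 = I
  Z(25) - N(13) = 12 = M
  Y(24) - U(20) = 4 = E
Plaintext: FIELDPRIME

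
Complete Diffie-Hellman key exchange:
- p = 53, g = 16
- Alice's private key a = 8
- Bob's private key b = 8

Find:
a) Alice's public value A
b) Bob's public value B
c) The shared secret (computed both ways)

Step 1: A = g^a mod p = 16^8 mod 53 = 42.
Step 2: B = g^b mod p = 16^8 mod 53 = 42.
Step 3: Alice computes s = B^a mod p = 42^8 mod 53 = 10.
Step 4: Bob computes s = A^b mod p = 42^8 mod 53 = 10.
Both sides agree: shared secret = 10.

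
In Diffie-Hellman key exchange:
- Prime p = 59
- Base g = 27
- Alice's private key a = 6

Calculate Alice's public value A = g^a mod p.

Step 1: A = g^a mod p = 27^6 mod 59.
  27^1 mod 59 = 27
  27^2 mod 59 = (27 * 27) mod 59 = 21
  27^3 mod 59 = (21 * 27) mod 59 = 36
  27^4 mod 59 = (36 * 27) mod 59 = 28
  27^5 mod 59 = (28 * 27) mod 59 = 48
  27^6 mod 59 = (48 * 27) mod 59 = 57
Result: A = 57.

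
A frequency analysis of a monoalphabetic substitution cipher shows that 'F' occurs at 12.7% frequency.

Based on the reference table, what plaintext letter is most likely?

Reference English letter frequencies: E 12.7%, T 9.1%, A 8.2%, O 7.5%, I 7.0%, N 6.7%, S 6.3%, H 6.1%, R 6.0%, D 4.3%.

Step 1: The observed frequency is 12.7%.
Step 2: Compare with English frequencies:
  E: 12.7% (difference: 0.0%) <-- closest
  T: 9.1% (difference: 3.6%)
  A: 8.2% (difference: 4.5%)
  O: 7.5% (difference: 5.2%)
  I: 7.0% (difference: 5.7%)
  N: 6.7% (difference: 6.0%)
  S: 6.3% (difference: 6.4%)
  H: 6.1% (difference: 6.6%)
  R: 6.0% (difference: 6.7%)
  D: 4.3% (difference: 8.4%)
Step 3: 'F' most likely represents 'E' (frequency 12.7%).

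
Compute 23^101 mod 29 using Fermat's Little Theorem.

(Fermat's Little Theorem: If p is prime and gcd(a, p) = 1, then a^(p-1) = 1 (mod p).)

Step 1: Since 29 is prime, by Fermat's Little Theorem: 23^28 = 1 (mod 29).
Step 2: Reduce exponent: 101 mod 28 = 17.
Step 3: So 23^101 = 23^17 (mod 29).
Step 4: 23^17 mod 29 = 16.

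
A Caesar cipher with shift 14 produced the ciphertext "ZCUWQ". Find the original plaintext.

Step 1: Reverse the shift by subtracting 14 from each letter position.
  Z (position 25) -> position (25-14) mod 26 = 11 -> L
  C (position 2) -> position (2-14) mod 26 = 14 -> O
  U (position 20) -> position (20-14) mod 26 = 6 -> G
  W (position 22) -> position (22-14) mod 26 = 8 -> I
  Q (position 16) -> position (16-14) mod 26 = 2 -> C
Decrypted message: LOGIC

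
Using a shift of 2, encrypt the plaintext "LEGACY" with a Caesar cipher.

Step 1: For each letter, shift forward by 2 positions (mod 26).
  L (position 11) -> position (11+2) mod 26 = 13 -> N
  E (position 4) -> position (4+2) mod 26 = 6 -> G
  G (position 6) -> position (6+2) mod 26 = 8 -> I
  A (position 0) -> position (0+2) mod 26 = 2 -> C
  C (position 2) -> position (2+2) mod 26 = 4 -> E
  Y (position 24) -> position (24+2) mod 26 = 0 -> A
Result: NGICEA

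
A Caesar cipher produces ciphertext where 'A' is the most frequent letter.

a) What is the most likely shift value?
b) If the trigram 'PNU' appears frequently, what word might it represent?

Step 1: In English, 'E' is the most frequent letter (12.7%).
Step 2: The most frequent ciphertext letter is 'A' (position 0).
Step 3: Shift = (0 - 4) mod 26 = 22.
Step 4: Decrypt 'PNU' by shifting back 22:
  P -> T
  N -> R
  U -> Y
Step 5: 'PNU' decrypts to 'TRY'.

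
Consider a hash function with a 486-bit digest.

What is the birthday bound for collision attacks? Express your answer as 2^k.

Step 1: The birthday paradox gives collision probability ~50% after sqrt(2^n) = 2^(n/2) hashes.
Step 2: For 486-bit output: 2^(486/2) = 2^243.
Step 3: Approximately 2^243 hash computations needed.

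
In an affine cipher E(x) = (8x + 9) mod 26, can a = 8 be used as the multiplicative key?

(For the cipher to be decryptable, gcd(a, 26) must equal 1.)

Step 1: Compute gcd(8, 26).
Step 2: gcd(8, 26) = 2.
Since gcd = 2 != 1, 8 shares a common factor with 26, so it cannot be used.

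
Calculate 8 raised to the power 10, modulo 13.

Step 1: Compute 8^10 mod 13 step by step, reducing modulo 13 at each step.
  8^1 mod 13 = 8
  8^2 mod 13 = (8 * 8) mod 13 = 12
  8^3 mod 13 = (12 * 8) mod 13 = 5
  8^4 mod 13 = (5 * 8) mod 13 = 1
  8^5 mod 13 = (1 * 8) mod 13 = 8
  8^6 mod 13 = (8 * 8) mod 13 = 12
  8^7 mod 13 = (12 * 8) mod 13 = 5
  8^8 mod 13 = (5 * 8) mod 13 = 1
  8^9 mod 13 = (1 * 8) mod 13 = 8
  8^10 mod 13 = (8 * 8) mod 13 = 12
Step 2: Result = 12.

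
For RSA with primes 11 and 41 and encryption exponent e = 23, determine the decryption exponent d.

Step 1: n = 11 * 41 = 451.
Step 2: phi(n) = 10 * 40 = 400.
Step 3: Find d such that 23 * d = 1 (mod 400).
Step 4: d = 23^(-1) mod 400 = 87.
Verification: 23 * 87 = 2001 = 5 * 400 + 1.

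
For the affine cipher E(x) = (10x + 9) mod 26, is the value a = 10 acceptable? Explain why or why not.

Step 1: Compute gcd(10, 26).
Step 2: gcd(10, 26) = 2.
Since gcd = 2 != 1, 10 shares a common factor with 26, so it cannot be used.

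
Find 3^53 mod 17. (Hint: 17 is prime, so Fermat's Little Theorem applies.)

Step 1: Since 17 is prime, by Fermat's Little Theorem: 3^16 = 1 (mod 17).
Step 2: Reduce exponent: 53 mod 16 = 5.
Step 3: So 3^53 = 3^5 (mod 17).
Step 4: 3^5 mod 17 = 5.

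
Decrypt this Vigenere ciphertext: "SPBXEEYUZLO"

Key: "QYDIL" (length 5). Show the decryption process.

Step 1: Key 'QYDIL' has length 5. Extended key: QYDILQYDILQ
Step 2: Decrypt each position:
  S(18) - Q(16) = 2 = C
  P(15) - Y(24) = 17 = R
  B(1) - D(3) = 24 = Y
  X(23) - I(8) = 15 = P
  E(4) - L(11) = 19 = T
  E(4) - Q(16) = 14 = O
  Y(24) - Y(24) = 0 = A
  U(20) - D(3) = 17 = R
  Z(25) - I(8) = 17 = R
  L(11) - L(11) = 0 = A
  O(14) - Q(16) = 24 = Y
Plaintext: CRYPTOARRAY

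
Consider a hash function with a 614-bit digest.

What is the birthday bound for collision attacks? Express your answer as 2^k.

Step 1: The birthday paradox gives collision probability ~50% after sqrt(2^n) = 2^(n/2) hashes.
Step 2: For 614-bit output: 2^(614/2) = 2^307.
Step 3: Approximately 2^307 hash computations needed.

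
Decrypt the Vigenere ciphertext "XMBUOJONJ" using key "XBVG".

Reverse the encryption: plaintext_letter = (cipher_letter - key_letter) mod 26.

Step 1: Extend key: XBVGXBVGX
Step 2: Decrypt each letter (c - k) mod 26:
  X(23) - X(23) = (23-23) mod 26 = 0 = A
  M(12) - B(1) = (12-1) mod 26 = 11 = L
  B(1) - V(21) = (1-21) mod 26 = 6 = G
  U(20) - G(6) = (20-6) mod 26 = 14 = O
  O(14) - X(23) = (14-23) mod 26 = 17 = R
  J(9) - B(1) = (9-1) mod 26 = 8 = I
  O(14) - V(21) = (14-21) mod 26 = 19 = T
  N(13) - G(6) = (13-6) mod 26 = 7 = H
  J(9) - X(23) = (9-23) mod 26 = 12 = M
Plaintext: ALGORITHM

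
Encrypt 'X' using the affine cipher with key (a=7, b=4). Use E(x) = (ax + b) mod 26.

Step 1: Convert 'X' to number: x = 23.
Step 2: E(23) = (7 * 23 + 4) mod 26 = 165 mod 26 = 9.
Step 3: Convert 9 back to letter: J.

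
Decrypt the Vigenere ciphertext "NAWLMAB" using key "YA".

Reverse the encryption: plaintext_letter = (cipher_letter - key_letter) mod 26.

Step 1: Extend key: YAYAYAY
Step 2: Decrypt each letter (c - k) mod 26:
  N(13) - Y(24) = (13-24) mod 26 = 15 = P
  A(0) - A(0) = (0-0) mod 26 = 0 = A
  W(22) - Y(24) = (22-24) mod 26 = 24 = Y
  L(11) - A(0) = (11-0) mod 26 = 11 = L
  M(12) - Y(24) = (12-24) mod 26 = 14 = O
  A(0) - A(0) = (0-0) mod 26 = 0 = A
  B(1) - Y(24) = (1-24) mod 26 = 3 = D
Plaintext: PAYLOAD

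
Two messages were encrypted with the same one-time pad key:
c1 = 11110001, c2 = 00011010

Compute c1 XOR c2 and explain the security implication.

Step 1: c1 XOR c2 = (m1 XOR k) XOR (m2 XOR k).
Step 2: By XOR associativity/commutativity: = m1 XOR m2 XOR k XOR k = m1 XOR m2.
Step 3: 11110001 XOR 00011010 = 11101011 = 235.
Step 4: The key cancels out! An attacker learns m1 XOR m2 = 235, revealing the relationship between plaintexts.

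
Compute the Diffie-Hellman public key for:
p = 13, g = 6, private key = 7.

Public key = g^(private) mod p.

Step 1: A = g^a mod p = 6^7 mod 13.
  6^1 mod 13 = 6
  6^2 mod 13 = (6 * 6) mod 13 = 10
  6^3 mod 13 = (10 * 6) mod 13 = 8
  6^4 mod 13 = (8 * 6) mod 13 = 9
  6^5 mod 13 = (9 * 6) mod 13 = 2
  6^6 mod 13 = (2 * 6) mod 13 = 12
  6^7 mod 13 = (12 * 6) mod 13 = 7
Result: A = 7.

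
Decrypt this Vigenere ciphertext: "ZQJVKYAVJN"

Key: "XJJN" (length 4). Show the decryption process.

Step 1: Key 'XJJN' has length 4. Extended key: XJJNXJJNXJ
Step 2: Decrypt each position:
  Z(25) - X(23) = 2 = C
  Q(16) - J(9) = 7 = H
  J(9) - J(9) = 0 = A
  V(21) - N(13) = 8 = I
  K(10) - X(23) = 13 = N
  Y(24) - J(9) = 15 = P
  A(0) - J(9) = 17 = R
  V(21) - N(13) = 8 = I
  J(9) - X(23) = 12 = M
  N(13) - J(9) = 4 = E
Plaintext: CHAINPRIME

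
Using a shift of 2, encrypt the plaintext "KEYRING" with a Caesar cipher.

Step 1: For each letter, shift forward by 2 positions (mod 26).
  K (position 10) -> position (10+2) mod 26 = 12 -> M
  E (position 4) -> position (4+2) mod 26 = 6 -> G
  Y (position 24) -> position (24+2) mod 26 = 0 -> A
  R (position 17) -> position (17+2) mod 26 = 19 -> T
  I (position 8) -> position (8+2) mod 26 = 10 -> K
  N (position 13) -> position (13+2) mod 26 = 15 -> P
  G (position 6) -> position (6+2) mod 26 = 8 -> I
Result: MGATKPI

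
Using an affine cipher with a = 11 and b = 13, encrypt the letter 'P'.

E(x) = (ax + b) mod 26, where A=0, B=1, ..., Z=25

Step 1: Convert 'P' to number: x = 15.
Step 2: E(15) = (11 * 15 + 13) mod 26 = 178 mod 26 = 22.
Step 3: Convert 22 back to letter: W.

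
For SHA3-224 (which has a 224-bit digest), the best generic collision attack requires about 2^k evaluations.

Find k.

Step 1: The hash has a 224-bit output.
Step 2: Collision resistance means it should be infeasible to find any x != y with h(x) = h(y).
By the birthday bound, a generic collision search succeeds after about sqrt(2^224) = 2^(224/2) = 2^112 evaluations.
Step 3: Security level = 112 bits.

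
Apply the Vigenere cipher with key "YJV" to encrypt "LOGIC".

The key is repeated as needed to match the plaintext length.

Step 1: Repeat key to match plaintext length:
  Plaintext: LOGIC
  Key:       YJVYJ
Step 2: Encrypt each letter:
  L(11) + Y(24) = (11+24) mod 26 = 9 = J
  O(14) + J(9) = (14+9) mod 26 = 23 = X
  G(6) + V(21) = (6+21) mod 26 = 1 = B
  I(8) + Y(24) = (8+24) mod 26 = 6 = G
  C(2) + J(9) = (2+9) mod 26 = 11 = L
Ciphertext: JXBGL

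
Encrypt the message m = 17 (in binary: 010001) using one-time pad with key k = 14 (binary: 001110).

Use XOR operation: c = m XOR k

Step 1: Write out the XOR operation bit by bit:
  Message: 010001
  Key:     001110
  XOR:     011111
Step 2: Convert to decimal: 011111 = 31.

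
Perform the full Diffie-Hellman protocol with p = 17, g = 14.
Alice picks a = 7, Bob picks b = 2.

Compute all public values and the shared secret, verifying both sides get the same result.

Step 1: A = g^a mod p = 14^7 mod 17 = 6.
Step 2: B = g^b mod p = 14^2 mod 17 = 9.
Step 3: Alice computes s = B^a mod p = 9^7 mod 17 = 2.
Step 4: Bob computes s = A^b mod p = 6^2 mod 17 = 2.
Both sides agree: shared secret = 2.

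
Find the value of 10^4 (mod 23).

Step 1: Compute 10^4 mod 23 step by step, reducing modulo 23 at each step.
  10^1 mod 23 = 10
  10^2 mod 23 = (10 * 10) mod 23 = 8
  10^3 mod 23 = (8 * 10) mod 23 = 11
  10^4 mod 23 = (11 * 10) mod 23 = 18
Step 2: Result = 18.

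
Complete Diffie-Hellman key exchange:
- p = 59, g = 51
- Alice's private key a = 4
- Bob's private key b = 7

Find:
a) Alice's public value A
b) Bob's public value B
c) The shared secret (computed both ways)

Step 1: A = g^a mod p = 51^4 mod 59 = 25.
Step 2: B = g^b mod p = 51^7 mod 59 = 3.
Step 3: Alice computes s = B^a mod p = 3^4 mod 59 = 22.
Step 4: Bob computes s = A^b mod p = 25^7 mod 59 = 22.
Both sides agree: shared secret = 22.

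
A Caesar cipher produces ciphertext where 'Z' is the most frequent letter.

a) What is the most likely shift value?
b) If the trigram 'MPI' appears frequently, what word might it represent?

Step 1: In English, 'E' is the most frequent letter (12.7%).
Step 2: The most frequent ciphertext letter is 'Z' (position 25).
Step 3: Shift = (25 - 4) mod 26 = 21.
Step 4: Decrypt 'MPI' by shifting back 21:
  M -> R
  P -> U
  I -> N
Step 5: 'MPI' decrypts to 'RUN'.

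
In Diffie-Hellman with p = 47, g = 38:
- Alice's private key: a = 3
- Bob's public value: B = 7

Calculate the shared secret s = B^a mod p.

Step 1: s = B^a mod p = 7^3 mod 47.
  7^1 mod 47 = 7
  7^2 mod 47 = (7 * 7) mod 47 = 2
  7^3 mod 47 = (2 * 7) mod 47 = 14
Result: shared secret = 14.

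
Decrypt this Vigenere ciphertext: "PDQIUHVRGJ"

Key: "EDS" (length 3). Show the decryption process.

Step 1: Key 'EDS' has length 3. Extended key: EDSEDSEDSE
Step 2: Decrypt each position:
  P(15) - E(4) = 11 = L
  D(3) - D(3) = 0 = A
  Q(16) - S(18) = 24 = Y
  I(8) - E(4) = 4 = E
  U(20) - D(3) = 17 = R
  H(7) - S(18) = 15 = P
  V(21) - E(4) = 17 = R
  R(17) - D(3) = 14 = O
  G(6) - S(18) = 14 = O
  J(9) - E(4) = 5 = F
Plaintext: LAYERPROOF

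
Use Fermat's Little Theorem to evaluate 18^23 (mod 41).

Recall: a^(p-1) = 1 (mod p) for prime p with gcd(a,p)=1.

Step 1: Since 41 is prime, by Fermat's Little Theorem: 18^40 = 1 (mod 41).
Step 2: Reduce exponent: 23 mod 40 = 23.
Step 3: So 18^23 = 18^23 (mod 41).
Step 4: 18^23 mod 41 = 10.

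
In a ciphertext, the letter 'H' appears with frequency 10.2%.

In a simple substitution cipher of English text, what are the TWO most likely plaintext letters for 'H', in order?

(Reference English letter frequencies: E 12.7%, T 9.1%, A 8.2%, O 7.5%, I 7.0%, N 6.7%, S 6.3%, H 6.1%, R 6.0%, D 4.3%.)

Step 1: Observed frequency of 'H' is 10.2%.
Step 2: Compute distances to each reference frequency and sort:
  T (9.1%): difference = 1.1% <-- BEST
  A (8.2%): difference = 2.0% <-- RUNNER-UP
  E (12.7%): difference = 2.5%
  O (7.5%): difference = 2.7%
  I (7.0%): difference = 3.2%
Step 3: Most likely is 'T' (9.1%, diff 1.1%); second most likely is 'A' (8.2%, diff 2.0%).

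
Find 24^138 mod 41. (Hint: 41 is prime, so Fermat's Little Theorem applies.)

Step 1: Since 41 is prime, by Fermat's Little Theorem: 24^40 = 1 (mod 41).
Step 2: Reduce exponent: 138 mod 40 = 18.
Step 3: So 24^138 = 24^18 (mod 41).
Step 4: 24^18 mod 41 = 20.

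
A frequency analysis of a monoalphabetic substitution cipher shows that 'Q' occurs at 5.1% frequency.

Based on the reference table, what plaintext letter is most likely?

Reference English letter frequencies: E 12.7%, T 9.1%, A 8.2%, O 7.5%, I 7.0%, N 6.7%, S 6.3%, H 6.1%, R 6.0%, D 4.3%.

Step 1: The observed frequency is 5.1%.
Step 2: Compare with English frequencies:
  E: 12.7% (difference: 7.6%)
  T: 9.1% (difference: 4.0%)
  A: 8.2% (difference: 3.1%)
  O: 7.5% (difference: 2.4%)
  I: 7.0% (difference: 1.9%)
  N: 6.7% (difference: 1.6%)
  S: 6.3% (difference: 1.2%)
  H: 6.1% (difference: 1.0%)
  R: 6.0% (difference: 0.9%)
  D: 4.3% (difference: 0.8%) <-- closest
Step 3: 'Q' most likely represents 'D' (frequency 4.3%).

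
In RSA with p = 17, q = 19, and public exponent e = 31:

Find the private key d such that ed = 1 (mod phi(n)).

Step 1: n = 17 * 19 = 323.
Step 2: phi(n) = 16 * 18 = 288.
Step 3: Find d such that 31 * d = 1 (mod 288).
Step 4: d = 31^(-1) mod 288 = 223.
Verification: 31 * 223 = 6913 = 24 * 288 + 1.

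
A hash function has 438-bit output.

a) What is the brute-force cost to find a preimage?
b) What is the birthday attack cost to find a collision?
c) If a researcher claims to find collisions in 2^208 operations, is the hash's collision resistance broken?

Step 1: Preimage resistance requires brute-force of 2^438 operations.
Step 2: Collision resistance (birthday bound) = 2^(438/2) = 2^219.
Step 3: The claimed attack costs 2^208 operations.
Step 4: Since 2^208 < 2^219, the claimed attack beats the generic birthday bound, so collision resistance is broken.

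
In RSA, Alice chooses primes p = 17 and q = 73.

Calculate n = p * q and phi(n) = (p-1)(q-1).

Step 1: n = p * q = 17 * 73 = 1241.
Step 2: phi(n) = (p-1)(q-1) = 16 * 72 = 1152.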